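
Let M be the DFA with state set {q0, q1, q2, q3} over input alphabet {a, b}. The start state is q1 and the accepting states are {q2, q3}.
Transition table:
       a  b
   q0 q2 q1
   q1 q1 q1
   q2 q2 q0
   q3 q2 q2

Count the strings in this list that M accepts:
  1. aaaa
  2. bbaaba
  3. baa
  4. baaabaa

0

aaaa: rejected
bbaaba: rejected
baa: rejected
baaabaa: rejected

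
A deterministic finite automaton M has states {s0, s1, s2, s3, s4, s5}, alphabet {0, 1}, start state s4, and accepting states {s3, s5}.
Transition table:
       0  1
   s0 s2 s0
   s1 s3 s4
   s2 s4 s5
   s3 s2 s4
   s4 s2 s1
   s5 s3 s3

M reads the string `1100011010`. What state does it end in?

s4 --1--> s1
s1 --1--> s4
s4 --0--> s2
s2 --0--> s4
s4 --0--> s2
s2 --1--> s5
s5 --1--> s3
s3 --0--> s2
s2 --1--> s5
s5 --0--> s3

s3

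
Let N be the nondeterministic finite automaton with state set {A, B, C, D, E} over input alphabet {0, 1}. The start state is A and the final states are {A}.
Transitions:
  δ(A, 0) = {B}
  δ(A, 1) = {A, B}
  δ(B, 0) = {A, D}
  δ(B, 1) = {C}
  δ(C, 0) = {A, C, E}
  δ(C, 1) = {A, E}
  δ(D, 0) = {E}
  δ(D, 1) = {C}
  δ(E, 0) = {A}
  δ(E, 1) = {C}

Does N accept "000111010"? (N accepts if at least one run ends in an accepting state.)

accepted

Start: {A}
read 0: {B}
read 0: {A, D}
read 0: {B, E}
read 1: {C}
read 1: {A, E}
read 1: {A, B, C}
read 0: {A, B, C, D, E}
read 1: {A, B, C, E}
read 0: {A, B, C, D, E}
Reachable ∩ accepting = {A} — nonempty.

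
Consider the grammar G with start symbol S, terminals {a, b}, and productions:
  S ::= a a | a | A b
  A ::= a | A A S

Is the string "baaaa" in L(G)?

no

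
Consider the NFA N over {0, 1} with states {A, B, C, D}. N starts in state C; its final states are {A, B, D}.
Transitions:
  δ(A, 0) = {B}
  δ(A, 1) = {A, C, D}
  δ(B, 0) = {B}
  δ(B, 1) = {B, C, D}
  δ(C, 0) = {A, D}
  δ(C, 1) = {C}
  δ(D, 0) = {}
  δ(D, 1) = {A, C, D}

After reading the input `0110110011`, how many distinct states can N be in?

Start: {C}
read 0: {A, D}
read 1: {A, C, D}
read 1: {A, C, D}
read 0: {A, B, D}
read 1: {A, B, C, D}
read 1: {A, B, C, D}
read 0: {A, B, D}
read 0: {B}
read 1: {B, C, D}
read 1: {A, B, C, D}
Final reachable set {A, B, C, D} has 4 states.

4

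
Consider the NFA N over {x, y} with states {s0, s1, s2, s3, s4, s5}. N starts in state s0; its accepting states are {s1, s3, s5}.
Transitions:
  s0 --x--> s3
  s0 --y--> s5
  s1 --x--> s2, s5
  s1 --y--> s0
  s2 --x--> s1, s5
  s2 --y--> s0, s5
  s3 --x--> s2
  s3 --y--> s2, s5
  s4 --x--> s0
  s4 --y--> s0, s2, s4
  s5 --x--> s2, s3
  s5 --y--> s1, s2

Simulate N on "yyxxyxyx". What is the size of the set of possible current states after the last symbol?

4

Start: {s0}
read y: {s5}
read y: {s1, s2}
read x: {s1, s2, s5}
read x: {s1, s2, s3, s5}
read y: {s0, s1, s2, s5}
read x: {s1, s2, s3, s5}
read y: {s0, s1, s2, s5}
read x: {s1, s2, s3, s5}
Final reachable set {s1, s2, s3, s5} has 4 states.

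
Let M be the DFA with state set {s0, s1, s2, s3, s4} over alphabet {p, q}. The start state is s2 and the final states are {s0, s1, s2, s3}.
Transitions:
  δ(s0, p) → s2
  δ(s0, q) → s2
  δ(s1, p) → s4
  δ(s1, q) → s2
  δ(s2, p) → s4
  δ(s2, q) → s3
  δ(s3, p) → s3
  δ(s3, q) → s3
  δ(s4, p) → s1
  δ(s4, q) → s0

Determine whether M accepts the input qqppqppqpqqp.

accepted

s2 --q--> s3
s3 --q--> s3
s3 --p--> s3
s3 --p--> s3
s3 --q--> s3
s3 --p--> s3
s3 --p--> s3
s3 --q--> s3
s3 --p--> s3
s3 --q--> s3
s3 --q--> s3
s3 --p--> s3
End in state s3, which is an accepting state.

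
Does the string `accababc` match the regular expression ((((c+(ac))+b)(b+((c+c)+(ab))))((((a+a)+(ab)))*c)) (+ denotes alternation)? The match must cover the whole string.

yes

Split as acc·ababc: (((c+(ac))+b)(b+((c+c)+(ab)))) matches acc and ((((a+a)+(ab)))*c) matches ababc.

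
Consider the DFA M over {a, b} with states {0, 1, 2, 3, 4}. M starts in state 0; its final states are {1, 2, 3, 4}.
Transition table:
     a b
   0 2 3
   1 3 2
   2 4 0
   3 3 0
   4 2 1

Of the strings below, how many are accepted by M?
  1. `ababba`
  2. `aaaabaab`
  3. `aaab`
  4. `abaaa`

`ababba`: accepted
`aaaabaab`: rejected
`aaab`: rejected
`abaaa`: accepted

2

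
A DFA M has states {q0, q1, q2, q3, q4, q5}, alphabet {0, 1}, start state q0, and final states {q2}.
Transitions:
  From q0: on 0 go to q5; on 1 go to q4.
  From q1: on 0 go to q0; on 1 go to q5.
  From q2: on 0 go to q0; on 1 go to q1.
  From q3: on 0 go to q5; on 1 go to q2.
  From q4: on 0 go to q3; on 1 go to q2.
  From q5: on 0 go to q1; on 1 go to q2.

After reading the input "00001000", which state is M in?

q1

q0 --0--> q5
q5 --0--> q1
q1 --0--> q0
q0 --0--> q5
q5 --1--> q2
q2 --0--> q0
q0 --0--> q5
q5 --0--> q1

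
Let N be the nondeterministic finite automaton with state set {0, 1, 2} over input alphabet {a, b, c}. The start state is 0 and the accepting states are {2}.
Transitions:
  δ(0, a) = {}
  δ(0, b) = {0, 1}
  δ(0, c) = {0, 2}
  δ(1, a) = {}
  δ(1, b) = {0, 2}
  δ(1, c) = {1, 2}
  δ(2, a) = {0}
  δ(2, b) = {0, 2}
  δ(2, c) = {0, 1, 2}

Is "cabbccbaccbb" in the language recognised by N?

accepted

Start: {0}
read c: {0, 2}
read a: {0}
read b: {0, 1}
read b: {0, 1, 2}
read c: {0, 1, 2}
read c: {0, 1, 2}
read b: {0, 1, 2}
read a: {0}
read c: {0, 2}
read c: {0, 1, 2}
read b: {0, 1, 2}
read b: {0, 1, 2}
Reachable ∩ accepting = {2} — nonempty.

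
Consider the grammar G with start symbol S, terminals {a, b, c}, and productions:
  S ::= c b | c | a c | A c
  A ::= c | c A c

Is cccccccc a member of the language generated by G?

S ⇒ Ac ⇒ cAcc ⇒ ccAccc ⇒ cccAcccc ⇒ cccccccc

yes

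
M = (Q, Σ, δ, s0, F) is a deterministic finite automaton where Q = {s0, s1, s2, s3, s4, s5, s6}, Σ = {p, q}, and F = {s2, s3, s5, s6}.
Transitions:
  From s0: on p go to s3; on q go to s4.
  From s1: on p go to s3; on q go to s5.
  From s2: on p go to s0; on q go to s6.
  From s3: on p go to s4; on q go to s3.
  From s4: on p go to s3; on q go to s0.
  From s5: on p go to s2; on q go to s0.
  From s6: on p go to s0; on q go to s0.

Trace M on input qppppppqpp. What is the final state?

s4

s0 --q--> s4
s4 --p--> s3
s3 --p--> s4
s4 --p--> s3
s3 --p--> s4
s4 --p--> s3
s3 --p--> s4
s4 --q--> s0
s0 --p--> s3
s3 --p--> s4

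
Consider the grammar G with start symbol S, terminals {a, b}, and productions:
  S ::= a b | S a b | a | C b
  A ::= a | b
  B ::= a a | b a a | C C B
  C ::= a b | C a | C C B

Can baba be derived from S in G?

no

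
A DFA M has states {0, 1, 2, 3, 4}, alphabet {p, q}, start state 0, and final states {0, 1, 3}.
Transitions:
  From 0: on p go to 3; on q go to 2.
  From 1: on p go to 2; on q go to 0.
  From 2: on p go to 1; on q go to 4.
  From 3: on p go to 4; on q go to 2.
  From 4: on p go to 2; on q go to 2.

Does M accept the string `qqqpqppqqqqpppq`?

rejected

0 --q--> 2
2 --q--> 4
4 --q--> 2
2 --p--> 1
1 --q--> 0
0 --p--> 3
3 --p--> 4
4 --q--> 2
2 --q--> 4
4 --q--> 2
2 --q--> 4
4 --p--> 2
2 --p--> 1
1 --p--> 2
2 --q--> 4
End in state 4, which is not an accepting state.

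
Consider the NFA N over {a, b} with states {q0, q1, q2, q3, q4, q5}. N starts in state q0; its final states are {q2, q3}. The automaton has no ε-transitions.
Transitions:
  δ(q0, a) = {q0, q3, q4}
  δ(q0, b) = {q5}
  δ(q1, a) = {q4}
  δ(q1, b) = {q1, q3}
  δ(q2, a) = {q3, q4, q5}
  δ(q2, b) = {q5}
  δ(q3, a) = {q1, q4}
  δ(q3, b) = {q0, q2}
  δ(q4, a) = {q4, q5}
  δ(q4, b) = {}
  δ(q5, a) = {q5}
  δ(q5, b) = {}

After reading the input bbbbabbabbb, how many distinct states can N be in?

Start: {q0}
read b: {q5}
read b: {}
The reachable set is empty and stays empty for the remaining 9 symbols.
Final reachable set {} has 0 states.

0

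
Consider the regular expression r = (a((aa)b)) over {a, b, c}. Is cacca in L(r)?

No split of cacca into u·v has a matching u and ((aa)b) matching v.

no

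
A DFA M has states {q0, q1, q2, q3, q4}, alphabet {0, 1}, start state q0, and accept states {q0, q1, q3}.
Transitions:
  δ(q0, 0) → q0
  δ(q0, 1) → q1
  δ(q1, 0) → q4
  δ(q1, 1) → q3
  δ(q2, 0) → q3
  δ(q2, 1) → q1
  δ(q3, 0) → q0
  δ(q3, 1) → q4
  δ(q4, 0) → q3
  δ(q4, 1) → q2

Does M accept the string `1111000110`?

q0 --1--> q1
q1 --1--> q3
q3 --1--> q4
q4 --1--> q2
q2 --0--> q3
q3 --0--> q0
q0 --0--> q0
q0 --1--> q1
q1 --1--> q3
q3 --0--> q0
End in state q0, which is an accepting state.

accepted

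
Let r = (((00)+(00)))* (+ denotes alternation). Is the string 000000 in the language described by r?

Split into 3 pieces 00 · 00 · 00; each matches ((00)+(00)).

yes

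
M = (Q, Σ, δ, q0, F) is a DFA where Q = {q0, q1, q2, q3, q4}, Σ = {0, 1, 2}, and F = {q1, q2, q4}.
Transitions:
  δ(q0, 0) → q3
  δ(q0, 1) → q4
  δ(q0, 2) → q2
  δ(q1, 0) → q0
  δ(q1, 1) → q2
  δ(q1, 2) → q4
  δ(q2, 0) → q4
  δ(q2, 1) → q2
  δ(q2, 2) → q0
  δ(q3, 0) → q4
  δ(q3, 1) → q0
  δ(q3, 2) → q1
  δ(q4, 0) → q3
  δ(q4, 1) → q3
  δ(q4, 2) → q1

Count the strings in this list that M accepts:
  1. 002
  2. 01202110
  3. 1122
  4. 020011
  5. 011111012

5

002: accepted
01202110: accepted
1122: accepted
020011: accepted
011111012: accepted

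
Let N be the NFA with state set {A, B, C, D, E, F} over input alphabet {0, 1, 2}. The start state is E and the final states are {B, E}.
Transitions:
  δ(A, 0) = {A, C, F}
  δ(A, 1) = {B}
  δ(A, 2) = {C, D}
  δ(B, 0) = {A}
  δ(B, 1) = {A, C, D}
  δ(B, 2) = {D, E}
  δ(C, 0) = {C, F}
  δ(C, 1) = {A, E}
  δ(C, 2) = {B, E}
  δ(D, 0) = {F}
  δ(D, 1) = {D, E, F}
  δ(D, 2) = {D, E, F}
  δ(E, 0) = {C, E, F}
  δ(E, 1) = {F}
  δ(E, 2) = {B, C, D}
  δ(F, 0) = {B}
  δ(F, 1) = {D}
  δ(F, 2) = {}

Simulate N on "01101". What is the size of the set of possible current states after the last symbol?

Start: {E}
read 0: {C, E, F}
read 1: {A, D, E, F}
read 1: {B, D, E, F}
read 0: {A, B, C, E, F}
read 1: {A, B, C, D, E, F}
Final reachable set {A, B, C, D, E, F} has 6 states.

6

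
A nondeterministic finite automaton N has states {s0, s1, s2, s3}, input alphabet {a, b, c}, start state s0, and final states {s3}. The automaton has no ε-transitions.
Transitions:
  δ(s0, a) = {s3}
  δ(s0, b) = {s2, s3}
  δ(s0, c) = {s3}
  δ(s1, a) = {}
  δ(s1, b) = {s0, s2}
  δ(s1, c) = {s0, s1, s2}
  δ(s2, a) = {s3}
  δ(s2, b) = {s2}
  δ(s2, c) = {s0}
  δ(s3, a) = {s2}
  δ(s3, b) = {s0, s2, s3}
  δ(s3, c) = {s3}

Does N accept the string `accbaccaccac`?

rejected

Start: {s0}
read a: {s3}
read c: {s3}
read c: {s3}
read b: {s0, s2, s3}
read a: {s2, s3}
read c: {s0, s3}
read c: {s3}
read a: {s2}
read c: {s0}
read c: {s3}
read a: {s2}
read c: {s0}
Reachable ∩ accepting = {} — empty.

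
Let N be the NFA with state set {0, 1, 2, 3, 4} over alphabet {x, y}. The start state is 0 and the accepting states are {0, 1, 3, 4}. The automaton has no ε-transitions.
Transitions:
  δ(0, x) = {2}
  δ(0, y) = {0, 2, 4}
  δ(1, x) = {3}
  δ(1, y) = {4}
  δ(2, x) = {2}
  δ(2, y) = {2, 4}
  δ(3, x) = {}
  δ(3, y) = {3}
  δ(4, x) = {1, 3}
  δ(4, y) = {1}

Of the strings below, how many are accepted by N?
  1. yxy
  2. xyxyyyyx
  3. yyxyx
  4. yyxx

yxy: accepted
xyxyyyyx: accepted
yyxyx: accepted
yyxx: accepted

4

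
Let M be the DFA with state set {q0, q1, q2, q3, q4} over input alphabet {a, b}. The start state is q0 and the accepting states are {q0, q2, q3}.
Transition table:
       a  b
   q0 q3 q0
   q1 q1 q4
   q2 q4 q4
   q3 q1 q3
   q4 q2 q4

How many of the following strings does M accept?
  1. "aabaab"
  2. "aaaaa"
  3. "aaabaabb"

"aabaab": rejected
"aaaaa": rejected
"aaabaabb": rejected

0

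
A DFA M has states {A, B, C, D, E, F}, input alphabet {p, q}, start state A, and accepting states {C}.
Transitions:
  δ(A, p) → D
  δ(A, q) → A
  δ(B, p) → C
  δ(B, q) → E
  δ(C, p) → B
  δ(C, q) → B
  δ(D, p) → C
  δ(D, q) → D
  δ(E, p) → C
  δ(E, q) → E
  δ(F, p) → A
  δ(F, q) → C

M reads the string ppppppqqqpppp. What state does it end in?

A --p--> D
D --p--> C
C --p--> B
B --p--> C
C --p--> B
B --p--> C
C --q--> B
B --q--> E
E --q--> E
E --p--> C
C --p--> B
B --p--> C
C --p--> B

B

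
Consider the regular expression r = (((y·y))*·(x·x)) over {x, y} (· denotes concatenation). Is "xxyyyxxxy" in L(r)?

no

No split of xxyyyxxxy into u·v has ((y·y))* matching u and (x·x) matching v.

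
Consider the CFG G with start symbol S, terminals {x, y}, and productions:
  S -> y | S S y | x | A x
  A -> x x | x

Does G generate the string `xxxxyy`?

yes

S ⇒ SSy ⇒ xSy ⇒ xSSyy ⇒ xAxSyy ⇒ xxxSyy ⇒ xxxxyy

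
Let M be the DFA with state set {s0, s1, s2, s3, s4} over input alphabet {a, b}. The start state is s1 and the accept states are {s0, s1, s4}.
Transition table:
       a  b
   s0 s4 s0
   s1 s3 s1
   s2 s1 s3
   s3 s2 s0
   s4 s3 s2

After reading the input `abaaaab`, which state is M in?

s1

s1 --a--> s3
s3 --b--> s0
s0 --a--> s4
s4 --a--> s3
s3 --a--> s2
s2 --a--> s1
s1 --b--> s1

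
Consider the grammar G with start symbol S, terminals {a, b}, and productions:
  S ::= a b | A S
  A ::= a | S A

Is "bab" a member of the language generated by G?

no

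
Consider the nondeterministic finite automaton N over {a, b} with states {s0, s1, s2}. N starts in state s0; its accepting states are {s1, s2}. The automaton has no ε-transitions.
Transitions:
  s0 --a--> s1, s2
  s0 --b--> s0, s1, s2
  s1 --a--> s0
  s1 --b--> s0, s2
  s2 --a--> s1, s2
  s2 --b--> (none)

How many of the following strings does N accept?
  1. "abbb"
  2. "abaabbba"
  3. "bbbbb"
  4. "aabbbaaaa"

4

"abbb": accepted
"abaabbba": accepted
"bbbbb": accepted
"aabbbaaaa": accepted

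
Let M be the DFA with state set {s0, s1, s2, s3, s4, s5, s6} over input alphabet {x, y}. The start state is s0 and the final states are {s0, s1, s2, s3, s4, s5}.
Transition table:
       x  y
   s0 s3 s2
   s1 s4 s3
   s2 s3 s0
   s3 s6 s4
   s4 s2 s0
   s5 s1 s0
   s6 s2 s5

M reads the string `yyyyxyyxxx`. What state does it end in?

s0 --y--> s2
s2 --y--> s0
s0 --y--> s2
s2 --y--> s0
s0 --x--> s3
s3 --y--> s4
s4 --y--> s0
s0 --x--> s3
s3 --x--> s6
s6 --x--> s2

s2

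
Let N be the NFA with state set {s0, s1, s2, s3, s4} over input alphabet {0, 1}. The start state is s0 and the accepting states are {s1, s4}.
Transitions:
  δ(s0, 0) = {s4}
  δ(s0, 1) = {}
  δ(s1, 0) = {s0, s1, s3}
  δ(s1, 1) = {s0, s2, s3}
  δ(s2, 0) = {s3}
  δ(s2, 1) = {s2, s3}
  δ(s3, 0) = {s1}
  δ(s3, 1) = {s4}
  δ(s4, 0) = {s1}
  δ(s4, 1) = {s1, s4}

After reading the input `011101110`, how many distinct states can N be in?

4

Start: {s0}
read 0: {s4}
read 1: {s1, s4}
read 1: {s0, s1, s2, s3, s4}
read 1: {s0, s1, s2, s3, s4}
read 0: {s0, s1, s3, s4}
read 1: {s0, s1, s2, s3, s4}
read 1: {s0, s1, s2, s3, s4}
read 1: {s0, s1, s2, s3, s4}
read 0: {s0, s1, s3, s4}
Final reachable set {s0, s1, s3, s4} has 4 states.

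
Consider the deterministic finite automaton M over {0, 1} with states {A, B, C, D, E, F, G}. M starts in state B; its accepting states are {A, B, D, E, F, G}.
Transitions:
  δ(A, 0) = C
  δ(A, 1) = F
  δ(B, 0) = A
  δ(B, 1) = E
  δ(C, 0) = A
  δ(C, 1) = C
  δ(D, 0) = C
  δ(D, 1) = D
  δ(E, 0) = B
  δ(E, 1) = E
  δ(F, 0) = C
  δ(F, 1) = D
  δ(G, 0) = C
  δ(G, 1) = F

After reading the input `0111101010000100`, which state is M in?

A

B --0--> A
A --1--> F
F --1--> D
D --1--> D
D --1--> D
D --0--> C
C --1--> C
C --0--> A
A --1--> F
F --0--> C
C --0--> A
A --0--> C
C --0--> A
A --1--> F
F --0--> C
C --0--> A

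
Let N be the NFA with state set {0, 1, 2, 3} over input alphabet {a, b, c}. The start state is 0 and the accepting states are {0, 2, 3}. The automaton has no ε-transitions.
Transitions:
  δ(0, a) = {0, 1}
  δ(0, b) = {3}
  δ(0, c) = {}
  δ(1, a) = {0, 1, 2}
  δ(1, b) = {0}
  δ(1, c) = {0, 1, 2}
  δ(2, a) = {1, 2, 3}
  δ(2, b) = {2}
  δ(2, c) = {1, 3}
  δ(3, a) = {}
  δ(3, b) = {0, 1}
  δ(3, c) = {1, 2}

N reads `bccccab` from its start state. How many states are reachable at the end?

4

Start: {0}
read b: {3}
read c: {1, 2}
read c: {0, 1, 2, 3}
read c: {0, 1, 2, 3}
read c: {0, 1, 2, 3}
read a: {0, 1, 2, 3}
read b: {0, 1, 2, 3}
Final reachable set {0, 1, 2, 3} has 4 states.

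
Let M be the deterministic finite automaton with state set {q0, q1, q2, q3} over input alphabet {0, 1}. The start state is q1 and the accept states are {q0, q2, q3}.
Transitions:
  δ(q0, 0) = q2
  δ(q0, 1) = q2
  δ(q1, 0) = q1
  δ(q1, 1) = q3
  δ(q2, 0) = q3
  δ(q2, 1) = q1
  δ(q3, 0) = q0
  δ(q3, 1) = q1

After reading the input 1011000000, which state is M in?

q1

q1 --1--> q3
q3 --0--> q0
q0 --1--> q2
q2 --1--> q1
q1 --0--> q1
q1 --0--> q1
q1 --0--> q1
q1 --0--> q1
q1 --0--> q1
q1 --0--> q1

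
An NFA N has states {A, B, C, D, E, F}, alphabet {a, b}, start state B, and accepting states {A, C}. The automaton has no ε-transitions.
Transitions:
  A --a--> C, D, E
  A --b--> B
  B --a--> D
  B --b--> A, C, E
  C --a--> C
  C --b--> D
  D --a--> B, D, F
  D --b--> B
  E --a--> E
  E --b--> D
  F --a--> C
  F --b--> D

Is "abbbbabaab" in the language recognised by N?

Start: {B}
read a: {D}
read b: {B}
read b: {A, C, E}
read b: {B, D}
read b: {A, B, C, E}
read a: {C, D, E}
read b: {B, D}
read a: {B, D, F}
read a: {B, C, D, F}
read b: {A, B, C, D, E}
Reachable ∩ accepting = {A, C} — nonempty.

accepted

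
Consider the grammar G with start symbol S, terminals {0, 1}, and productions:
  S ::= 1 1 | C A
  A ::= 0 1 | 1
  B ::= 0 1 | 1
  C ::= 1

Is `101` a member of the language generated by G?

yes

S ⇒ CA ⇒ 1A ⇒ 101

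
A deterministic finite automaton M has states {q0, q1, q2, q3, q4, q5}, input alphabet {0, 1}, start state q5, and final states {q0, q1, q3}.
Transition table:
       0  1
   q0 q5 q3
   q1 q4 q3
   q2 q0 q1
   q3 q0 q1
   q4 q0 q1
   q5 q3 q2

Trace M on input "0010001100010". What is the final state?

q5 --0--> q3
q3 --0--> q0
q0 --1--> q3
q3 --0--> q0
q0 --0--> q5
q5 --0--> q3
q3 --1--> q1
q1 --1--> q3
q3 --0--> q0
q0 --0--> q5
q5 --0--> q3
q3 --1--> q1
q1 --0--> q4

q4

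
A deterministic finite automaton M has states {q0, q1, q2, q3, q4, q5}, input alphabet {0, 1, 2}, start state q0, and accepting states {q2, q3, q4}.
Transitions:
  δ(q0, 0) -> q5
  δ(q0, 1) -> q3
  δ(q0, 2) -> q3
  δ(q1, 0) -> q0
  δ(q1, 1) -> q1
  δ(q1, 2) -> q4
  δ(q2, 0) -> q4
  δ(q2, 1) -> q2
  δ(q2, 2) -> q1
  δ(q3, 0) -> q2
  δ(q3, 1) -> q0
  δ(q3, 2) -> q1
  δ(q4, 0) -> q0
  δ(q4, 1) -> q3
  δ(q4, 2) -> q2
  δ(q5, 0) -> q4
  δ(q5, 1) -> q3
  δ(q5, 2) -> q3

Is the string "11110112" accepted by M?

q0 --1--> q3
q3 --1--> q0
q0 --1--> q3
q3 --1--> q0
q0 --0--> q5
q5 --1--> q3
q3 --1--> q0
q0 --2--> q3
End in state q3, which is an accepting state.

accepted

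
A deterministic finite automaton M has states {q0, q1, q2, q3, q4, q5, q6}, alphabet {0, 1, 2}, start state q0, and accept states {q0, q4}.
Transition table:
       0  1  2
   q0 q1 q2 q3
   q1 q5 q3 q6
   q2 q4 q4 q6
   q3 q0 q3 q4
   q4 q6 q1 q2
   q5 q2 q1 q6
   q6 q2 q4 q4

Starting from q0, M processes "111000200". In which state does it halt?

q0 --1--> q2
q2 --1--> q4
q4 --1--> q1
q1 --0--> q5
q5 --0--> q2
q2 --0--> q4
q4 --2--> q2
q2 --0--> q4
q4 --0--> q6

q6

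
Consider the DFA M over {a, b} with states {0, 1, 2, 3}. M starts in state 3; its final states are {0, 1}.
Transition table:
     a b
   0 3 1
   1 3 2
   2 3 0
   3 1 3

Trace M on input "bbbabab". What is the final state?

3

3 --b--> 3
3 --b--> 3
3 --b--> 3
3 --a--> 1
1 --b--> 2
2 --a--> 3
3 --b--> 3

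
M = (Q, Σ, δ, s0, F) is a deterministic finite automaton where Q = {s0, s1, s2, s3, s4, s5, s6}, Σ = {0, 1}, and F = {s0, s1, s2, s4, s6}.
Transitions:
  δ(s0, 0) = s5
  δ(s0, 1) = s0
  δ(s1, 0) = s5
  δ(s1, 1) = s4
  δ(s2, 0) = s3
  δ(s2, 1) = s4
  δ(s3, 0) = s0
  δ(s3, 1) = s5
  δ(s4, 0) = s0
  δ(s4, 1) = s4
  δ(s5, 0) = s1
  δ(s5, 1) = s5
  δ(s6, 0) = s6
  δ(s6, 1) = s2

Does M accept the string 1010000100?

rejected

s0 --1--> s0
s0 --0--> s5
s5 --1--> s5
s5 --0--> s1
s1 --0--> s5
s5 --0--> s1
s1 --0--> s5
s5 --1--> s5
s5 --0--> s1
s1 --0--> s5
End in state s5, which is not an accepting state.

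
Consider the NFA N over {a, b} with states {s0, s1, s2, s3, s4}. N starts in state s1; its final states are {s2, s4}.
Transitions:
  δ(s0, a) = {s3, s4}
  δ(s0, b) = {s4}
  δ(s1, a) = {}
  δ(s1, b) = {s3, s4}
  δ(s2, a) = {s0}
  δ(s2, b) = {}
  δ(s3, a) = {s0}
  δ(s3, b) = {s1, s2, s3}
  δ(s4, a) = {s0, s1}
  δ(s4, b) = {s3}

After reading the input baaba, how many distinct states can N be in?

1

Start: {s1}
read b: {s3, s4}
read a: {s0, s1}
read a: {s3, s4}
read b: {s1, s2, s3}
read a: {s0}
Final reachable set {s0} has 1 state.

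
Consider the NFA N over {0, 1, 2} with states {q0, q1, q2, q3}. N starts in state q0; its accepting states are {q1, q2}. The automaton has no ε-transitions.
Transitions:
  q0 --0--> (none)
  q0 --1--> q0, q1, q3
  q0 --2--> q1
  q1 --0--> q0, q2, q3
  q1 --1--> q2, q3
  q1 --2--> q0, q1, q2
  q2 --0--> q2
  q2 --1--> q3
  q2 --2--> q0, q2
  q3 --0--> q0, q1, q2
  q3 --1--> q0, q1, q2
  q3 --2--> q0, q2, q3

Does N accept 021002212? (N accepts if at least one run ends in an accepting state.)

Start: {q0}
read 0: {}
The reachable set is empty and stays empty for the remaining 8 symbols.
Reachable ∩ accepting = {} — empty.

rejected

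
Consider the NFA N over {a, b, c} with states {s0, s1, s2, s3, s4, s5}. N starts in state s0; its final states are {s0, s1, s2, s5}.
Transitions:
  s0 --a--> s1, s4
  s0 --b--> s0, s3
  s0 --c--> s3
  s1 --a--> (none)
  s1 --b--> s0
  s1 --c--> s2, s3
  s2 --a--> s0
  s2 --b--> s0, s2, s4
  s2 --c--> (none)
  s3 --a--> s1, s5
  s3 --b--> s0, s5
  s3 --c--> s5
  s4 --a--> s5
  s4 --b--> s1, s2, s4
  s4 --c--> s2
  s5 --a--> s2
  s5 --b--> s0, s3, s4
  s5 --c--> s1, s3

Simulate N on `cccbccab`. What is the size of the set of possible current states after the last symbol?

Start: {s0}
read c: {s3}
read c: {s5}
read c: {s1, s3}
read b: {s0, s5}
read c: {s1, s3}
read c: {s2, s3, s5}
read a: {s0, s1, s2, s5}
read b: {s0, s2, s3, s4}
Final reachable set {s0, s2, s3, s4} has 4 states.

4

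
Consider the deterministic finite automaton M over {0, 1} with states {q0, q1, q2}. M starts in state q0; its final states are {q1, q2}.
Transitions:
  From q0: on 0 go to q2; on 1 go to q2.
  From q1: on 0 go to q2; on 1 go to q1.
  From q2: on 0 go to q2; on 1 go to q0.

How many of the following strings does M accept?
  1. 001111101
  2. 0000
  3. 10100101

1

001111101: rejected
0000: accepted
10100101: rejected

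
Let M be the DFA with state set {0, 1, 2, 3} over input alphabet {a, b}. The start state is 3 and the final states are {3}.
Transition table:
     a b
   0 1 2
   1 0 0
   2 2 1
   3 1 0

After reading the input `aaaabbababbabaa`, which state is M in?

3 --a--> 1
1 --a--> 0
0 --a--> 1
1 --a--> 0
0 --b--> 2
2 --b--> 1
1 --a--> 0
0 --b--> 2
2 --a--> 2
2 --b--> 1
1 --b--> 0
0 --a--> 1
1 --b--> 0
0 --a--> 1
1 --a--> 0

0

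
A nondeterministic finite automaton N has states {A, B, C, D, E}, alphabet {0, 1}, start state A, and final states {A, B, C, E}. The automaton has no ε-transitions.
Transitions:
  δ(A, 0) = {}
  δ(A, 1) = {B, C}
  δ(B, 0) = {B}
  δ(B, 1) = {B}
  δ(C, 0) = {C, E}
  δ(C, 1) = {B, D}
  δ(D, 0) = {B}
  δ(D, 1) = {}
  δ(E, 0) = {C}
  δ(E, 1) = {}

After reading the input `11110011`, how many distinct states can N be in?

Start: {A}
read 1: {B, C}
read 1: {B, D}
read 1: {B}
read 1: {B}
read 0: {B}
read 0: {B}
read 1: {B}
read 1: {B}
Final reachable set {B} has 1 state.

1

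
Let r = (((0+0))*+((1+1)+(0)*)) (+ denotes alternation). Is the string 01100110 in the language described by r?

Neither ((0+0))* nor ((1+1)+(0)*) matches 01100110.

no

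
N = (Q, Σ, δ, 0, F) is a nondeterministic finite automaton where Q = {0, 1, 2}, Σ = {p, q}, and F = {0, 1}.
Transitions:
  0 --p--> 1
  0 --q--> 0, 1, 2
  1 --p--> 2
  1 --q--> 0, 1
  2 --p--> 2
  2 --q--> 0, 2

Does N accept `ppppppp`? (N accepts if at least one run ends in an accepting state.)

Start: {0}
read p: {1}
read p: {2}
read p: {2}
read p: {2}
read p: {2}
read p: {2}
read p: {2}
Reachable ∩ accepting = {} — empty.

rejected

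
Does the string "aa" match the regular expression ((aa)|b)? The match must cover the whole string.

yes

The left alternative (aa) matches aa.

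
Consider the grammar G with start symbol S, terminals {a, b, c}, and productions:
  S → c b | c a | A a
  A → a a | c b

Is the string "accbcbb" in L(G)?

no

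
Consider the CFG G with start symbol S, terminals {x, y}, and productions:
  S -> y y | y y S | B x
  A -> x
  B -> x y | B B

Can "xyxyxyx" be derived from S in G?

yes

S ⇒ Bx ⇒ BBx ⇒ BBBx ⇒ xyBBx ⇒ xyxyBx ⇒ xyxyxyx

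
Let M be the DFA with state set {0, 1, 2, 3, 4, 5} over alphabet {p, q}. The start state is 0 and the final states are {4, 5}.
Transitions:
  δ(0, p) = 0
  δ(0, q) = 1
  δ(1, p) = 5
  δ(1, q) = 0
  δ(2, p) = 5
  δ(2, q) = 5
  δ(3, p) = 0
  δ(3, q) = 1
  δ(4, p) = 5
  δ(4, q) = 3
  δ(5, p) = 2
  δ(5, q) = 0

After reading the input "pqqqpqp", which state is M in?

0 --p--> 0
0 --q--> 1
1 --q--> 0
0 --q--> 1
1 --p--> 5
5 --q--> 0
0 --p--> 0

0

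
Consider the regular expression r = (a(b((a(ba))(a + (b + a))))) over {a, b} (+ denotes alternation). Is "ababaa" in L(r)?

yes

Split as a·babaa: a matches a and (b((a(ba))(a+(b+a)))) matches babaa.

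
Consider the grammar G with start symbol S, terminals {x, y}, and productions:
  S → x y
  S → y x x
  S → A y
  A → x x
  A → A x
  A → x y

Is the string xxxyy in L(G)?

no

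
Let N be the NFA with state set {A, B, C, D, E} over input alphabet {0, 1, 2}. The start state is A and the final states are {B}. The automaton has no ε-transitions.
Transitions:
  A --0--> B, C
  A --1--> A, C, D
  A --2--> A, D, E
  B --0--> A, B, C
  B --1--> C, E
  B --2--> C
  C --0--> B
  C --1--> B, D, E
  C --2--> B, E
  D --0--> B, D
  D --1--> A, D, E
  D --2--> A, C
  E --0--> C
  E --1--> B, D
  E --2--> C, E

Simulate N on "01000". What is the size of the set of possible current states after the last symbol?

Start: {A}
read 0: {B, C}
read 1: {B, C, D, E}
read 0: {A, B, C, D}
read 0: {A, B, C, D}
read 0: {A, B, C, D}
Final reachable set {A, B, C, D} has 4 states.

4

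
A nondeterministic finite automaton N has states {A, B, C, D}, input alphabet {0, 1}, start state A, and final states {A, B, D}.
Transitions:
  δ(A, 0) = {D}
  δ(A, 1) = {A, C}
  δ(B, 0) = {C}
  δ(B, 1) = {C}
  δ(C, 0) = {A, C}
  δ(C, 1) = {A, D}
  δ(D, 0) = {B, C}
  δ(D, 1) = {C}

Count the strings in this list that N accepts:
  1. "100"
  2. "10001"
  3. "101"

"100": accepted
"10001": accepted
"101": accepted

3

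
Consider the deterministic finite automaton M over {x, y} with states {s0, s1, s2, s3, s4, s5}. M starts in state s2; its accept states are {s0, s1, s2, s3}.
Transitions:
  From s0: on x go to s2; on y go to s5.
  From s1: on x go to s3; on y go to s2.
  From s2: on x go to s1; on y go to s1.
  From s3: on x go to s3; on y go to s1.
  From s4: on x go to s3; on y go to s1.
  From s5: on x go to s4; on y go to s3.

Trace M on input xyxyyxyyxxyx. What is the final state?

s3

s2 --x--> s1
s1 --y--> s2
s2 --x--> s1
s1 --y--> s2
s2 --y--> s1
s1 --x--> s3
s3 --y--> s1
s1 --y--> s2
s2 --x--> s1
s1 --x--> s3
s3 --y--> s1
s1 --x--> s3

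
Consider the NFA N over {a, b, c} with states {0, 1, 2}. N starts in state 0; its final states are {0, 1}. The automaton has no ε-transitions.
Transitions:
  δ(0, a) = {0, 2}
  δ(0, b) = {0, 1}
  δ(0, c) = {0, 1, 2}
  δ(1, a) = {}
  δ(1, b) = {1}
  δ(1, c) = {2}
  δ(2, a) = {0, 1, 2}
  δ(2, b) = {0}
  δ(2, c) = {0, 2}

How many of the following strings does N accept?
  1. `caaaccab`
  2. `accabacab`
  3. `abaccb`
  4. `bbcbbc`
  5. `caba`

5

`caaaccab`: accepted
`accabacab`: accepted
`abaccb`: accepted
`bbcbbc`: accepted
`caba`: accepted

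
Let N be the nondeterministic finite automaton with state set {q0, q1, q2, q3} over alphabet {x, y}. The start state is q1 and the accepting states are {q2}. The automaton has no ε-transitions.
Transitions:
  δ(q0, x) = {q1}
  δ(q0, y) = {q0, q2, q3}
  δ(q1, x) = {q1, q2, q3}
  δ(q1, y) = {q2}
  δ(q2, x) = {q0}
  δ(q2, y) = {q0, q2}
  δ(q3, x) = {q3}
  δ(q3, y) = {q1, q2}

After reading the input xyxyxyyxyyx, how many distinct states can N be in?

4

Start: {q1}
read x: {q1, q2, q3}
read y: {q0, q1, q2}
read x: {q0, q1, q2, q3}
read y: {q0, q1, q2, q3}
read x: {q0, q1, q2, q3}
read y: {q0, q1, q2, q3}
read y: {q0, q1, q2, q3}
read x: {q0, q1, q2, q3}
read y: {q0, q1, q2, q3}
read y: {q0, q1, q2, q3}
read x: {q0, q1, q2, q3}
Final reachable set {q0, q1, q2, q3} has 4 states.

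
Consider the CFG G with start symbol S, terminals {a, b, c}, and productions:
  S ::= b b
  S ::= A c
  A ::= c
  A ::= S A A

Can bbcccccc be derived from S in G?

yes

S ⇒ Ac ⇒ SAAc ⇒ AcAAc ⇒ SAAcAAc ⇒ bbAAcAAc ⇒ bbcAcAAc ⇒ bbcccAAc ⇒ bbccccAc ⇒ bbcccccc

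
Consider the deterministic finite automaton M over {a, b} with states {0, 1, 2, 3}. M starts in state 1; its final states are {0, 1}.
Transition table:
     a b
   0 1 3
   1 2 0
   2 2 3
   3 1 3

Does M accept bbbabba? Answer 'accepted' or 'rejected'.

accepted

1 --b--> 0
0 --b--> 3
3 --b--> 3
3 --a--> 1
1 --b--> 0
0 --b--> 3
3 --a--> 1
End in state 1, which is an accepting state.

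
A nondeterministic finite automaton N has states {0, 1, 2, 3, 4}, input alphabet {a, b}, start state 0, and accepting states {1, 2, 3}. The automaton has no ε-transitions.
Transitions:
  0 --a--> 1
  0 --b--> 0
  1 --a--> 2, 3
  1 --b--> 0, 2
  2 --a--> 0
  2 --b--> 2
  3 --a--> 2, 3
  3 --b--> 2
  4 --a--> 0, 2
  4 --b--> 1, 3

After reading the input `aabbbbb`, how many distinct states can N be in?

Start: {0}
read a: {1}
read a: {2, 3}
read b: {2}
read b: {2}
read b: {2}
read b: {2}
read b: {2}
Final reachable set {2} has 1 state.

1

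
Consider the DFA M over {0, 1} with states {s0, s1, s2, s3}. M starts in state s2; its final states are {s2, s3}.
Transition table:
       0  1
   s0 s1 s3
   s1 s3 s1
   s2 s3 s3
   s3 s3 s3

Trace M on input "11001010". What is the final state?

s2 --1--> s3
s3 --1--> s3
s3 --0--> s3
s3 --0--> s3
s3 --1--> s3
s3 --0--> s3
s3 --1--> s3
s3 --0--> s3

s3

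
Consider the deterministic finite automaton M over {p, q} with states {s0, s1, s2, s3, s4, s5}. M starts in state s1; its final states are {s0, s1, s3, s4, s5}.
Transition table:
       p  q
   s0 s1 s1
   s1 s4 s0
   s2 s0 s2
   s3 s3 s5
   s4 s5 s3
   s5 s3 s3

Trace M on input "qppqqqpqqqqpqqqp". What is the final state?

s3

s1 --q--> s0
s0 --p--> s1
s1 --p--> s4
s4 --q--> s3
s3 --q--> s5
s5 --q--> s3
s3 --p--> s3
s3 --q--> s5
s5 --q--> s3
s3 --q--> s5
s5 --q--> s3
s3 --p--> s3
s3 --q--> s5
s5 --q--> s3
s3 --q--> s5
s5 --p--> s3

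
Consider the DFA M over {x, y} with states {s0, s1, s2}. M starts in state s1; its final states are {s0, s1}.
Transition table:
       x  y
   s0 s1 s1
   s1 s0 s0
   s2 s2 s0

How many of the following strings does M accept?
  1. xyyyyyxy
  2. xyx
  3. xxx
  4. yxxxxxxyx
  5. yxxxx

5

xyyyyyxy: accepted
xyx: accepted
xxx: accepted
yxxxxxxyx: accepted
yxxxx: accepted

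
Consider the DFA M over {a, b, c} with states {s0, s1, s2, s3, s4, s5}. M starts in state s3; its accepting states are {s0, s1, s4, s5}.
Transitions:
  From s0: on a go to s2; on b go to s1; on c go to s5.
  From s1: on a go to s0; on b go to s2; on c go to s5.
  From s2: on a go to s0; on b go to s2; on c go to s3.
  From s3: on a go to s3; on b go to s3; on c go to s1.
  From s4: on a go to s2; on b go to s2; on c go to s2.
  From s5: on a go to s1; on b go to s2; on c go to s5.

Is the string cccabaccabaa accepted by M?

s3 --c--> s1
s1 --c--> s5
s5 --c--> s5
s5 --a--> s1
s1 --b--> s2
s2 --a--> s0
s0 --c--> s5
s5 --c--> s5
s5 --a--> s1
s1 --b--> s2
s2 --a--> s0
s0 --a--> s2
End in state s2, which is not an accepting state.

rejected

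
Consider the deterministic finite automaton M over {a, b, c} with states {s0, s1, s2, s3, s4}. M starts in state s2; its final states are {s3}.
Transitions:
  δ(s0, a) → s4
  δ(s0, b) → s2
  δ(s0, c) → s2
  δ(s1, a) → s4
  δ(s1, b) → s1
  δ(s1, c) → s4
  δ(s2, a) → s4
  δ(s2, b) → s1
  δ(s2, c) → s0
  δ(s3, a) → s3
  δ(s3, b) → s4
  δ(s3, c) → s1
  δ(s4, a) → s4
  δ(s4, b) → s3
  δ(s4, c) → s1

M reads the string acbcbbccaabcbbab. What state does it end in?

s2 --a--> s4
s4 --c--> s1
s1 --b--> s1
s1 --c--> s4
s4 --b--> s3
s3 --b--> s4
s4 --c--> s1
s1 --c--> s4
s4 --a--> s4
s4 --a--> s4
s4 --b--> s3
s3 --c--> s1
s1 --b--> s1
s1 --b--> s1
s1 --a--> s4
s4 --b--> s3

s3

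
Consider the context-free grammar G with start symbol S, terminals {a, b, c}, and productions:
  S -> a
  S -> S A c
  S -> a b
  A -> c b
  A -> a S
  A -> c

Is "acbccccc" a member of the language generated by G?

yes

S ⇒ SAc ⇒ SAcAc ⇒ SAcAcAc ⇒ aAcAcAc ⇒ acbcAcAc ⇒ acbcccAc ⇒ acbccccc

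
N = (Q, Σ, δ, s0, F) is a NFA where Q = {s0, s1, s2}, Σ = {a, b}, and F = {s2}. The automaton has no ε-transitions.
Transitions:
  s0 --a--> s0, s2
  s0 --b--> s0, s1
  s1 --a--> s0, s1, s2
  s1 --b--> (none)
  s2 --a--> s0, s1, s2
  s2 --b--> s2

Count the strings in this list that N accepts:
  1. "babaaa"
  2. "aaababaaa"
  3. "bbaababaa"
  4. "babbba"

4

"babaaa": accepted
"aaababaaa": accepted
"bbaababaa": accepted
"babbba": accepted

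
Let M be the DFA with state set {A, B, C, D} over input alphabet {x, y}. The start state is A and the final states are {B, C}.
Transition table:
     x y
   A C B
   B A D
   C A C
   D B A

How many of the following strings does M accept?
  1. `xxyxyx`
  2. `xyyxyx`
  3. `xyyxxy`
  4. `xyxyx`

1

`xxyxyx`: rejected
`xyyxyx`: rejected
`xyyxxy`: accepted
`xyxyx`: rejected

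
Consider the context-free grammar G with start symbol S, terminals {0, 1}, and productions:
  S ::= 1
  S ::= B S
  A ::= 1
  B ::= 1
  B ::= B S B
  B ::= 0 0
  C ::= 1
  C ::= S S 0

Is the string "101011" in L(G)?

no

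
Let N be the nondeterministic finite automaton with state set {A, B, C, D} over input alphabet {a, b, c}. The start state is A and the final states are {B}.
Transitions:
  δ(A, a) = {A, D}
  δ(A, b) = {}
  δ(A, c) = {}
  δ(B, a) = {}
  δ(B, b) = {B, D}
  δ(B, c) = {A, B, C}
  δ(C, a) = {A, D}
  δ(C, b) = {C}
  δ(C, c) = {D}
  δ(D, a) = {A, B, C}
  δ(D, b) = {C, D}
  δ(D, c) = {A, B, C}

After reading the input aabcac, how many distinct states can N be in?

4

Start: {A}
read a: {A, D}
read a: {A, B, C, D}
read b: {B, C, D}
read c: {A, B, C, D}
read a: {A, B, C, D}
read c: {A, B, C, D}
Final reachable set {A, B, C, D} has 4 states.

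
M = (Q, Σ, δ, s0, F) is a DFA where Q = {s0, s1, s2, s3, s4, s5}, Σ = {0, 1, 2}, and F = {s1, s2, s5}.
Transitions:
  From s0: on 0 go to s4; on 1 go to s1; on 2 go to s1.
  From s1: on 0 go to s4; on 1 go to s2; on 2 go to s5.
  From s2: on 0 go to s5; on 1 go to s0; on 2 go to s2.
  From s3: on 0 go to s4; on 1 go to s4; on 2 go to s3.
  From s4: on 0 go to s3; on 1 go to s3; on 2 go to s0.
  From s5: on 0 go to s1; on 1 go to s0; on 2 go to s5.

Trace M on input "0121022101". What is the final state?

s4

s0 --0--> s4
s4 --1--> s3
s3 --2--> s3
s3 --1--> s4
s4 --0--> s3
s3 --2--> s3
s3 --2--> s3
s3 --1--> s4
s4 --0--> s3
s3 --1--> s4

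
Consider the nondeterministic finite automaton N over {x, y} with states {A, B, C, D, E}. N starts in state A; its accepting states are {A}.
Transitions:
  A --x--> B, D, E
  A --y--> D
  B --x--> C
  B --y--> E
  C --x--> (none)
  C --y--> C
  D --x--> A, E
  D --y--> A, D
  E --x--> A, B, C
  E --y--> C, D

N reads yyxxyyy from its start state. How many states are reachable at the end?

Start: {A}
read y: {D}
read y: {A, D}
read x: {A, B, D, E}
read x: {A, B, C, D, E}
read y: {A, C, D, E}
read y: {A, C, D}
read y: {A, C, D}
Final reachable set {A, C, D} has 3 states.

3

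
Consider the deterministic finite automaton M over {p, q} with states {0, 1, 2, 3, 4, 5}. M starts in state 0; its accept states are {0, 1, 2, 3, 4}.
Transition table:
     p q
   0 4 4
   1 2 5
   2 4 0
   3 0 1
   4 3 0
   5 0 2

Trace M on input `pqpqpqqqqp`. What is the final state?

3

0 --p--> 4
4 --q--> 0
0 --p--> 4
4 --q--> 0
0 --p--> 4
4 --q--> 0
0 --q--> 4
4 --q--> 0
0 --q--> 4
4 --p--> 3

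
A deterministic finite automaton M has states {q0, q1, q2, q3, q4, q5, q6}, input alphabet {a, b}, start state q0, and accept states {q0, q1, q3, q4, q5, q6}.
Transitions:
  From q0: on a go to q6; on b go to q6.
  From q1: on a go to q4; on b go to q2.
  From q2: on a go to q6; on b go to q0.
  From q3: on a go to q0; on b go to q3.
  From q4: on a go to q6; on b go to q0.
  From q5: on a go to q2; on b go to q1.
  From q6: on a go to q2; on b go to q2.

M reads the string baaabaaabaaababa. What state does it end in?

q6

q0 --b--> q6
q6 --a--> q2
q2 --a--> q6
q6 --a--> q2
q2 --b--> q0
q0 --a--> q6
q6 --a--> q2
q2 --a--> q6
q6 --b--> q2
q2 --a--> q6
q6 --a--> q2
q2 --a--> q6
q6 --b--> q2
q2 --a--> q6
q6 --b--> q2
q2 --a--> q6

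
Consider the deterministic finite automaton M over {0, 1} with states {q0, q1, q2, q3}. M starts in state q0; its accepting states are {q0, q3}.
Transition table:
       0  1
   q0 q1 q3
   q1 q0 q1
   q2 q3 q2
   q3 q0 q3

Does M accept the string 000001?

q0 --0--> q1
q1 --0--> q0
q0 --0--> q1
q1 --0--> q0
q0 --0--> q1
q1 --1--> q1
End in state q1, which is not an accepting state.

rejected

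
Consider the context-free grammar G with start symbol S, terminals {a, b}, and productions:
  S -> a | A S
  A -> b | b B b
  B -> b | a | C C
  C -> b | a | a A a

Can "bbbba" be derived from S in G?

S ⇒ AS ⇒ bBbS ⇒ bbbS ⇒ bbbAS ⇒ bbbbS ⇒ bbbba

yes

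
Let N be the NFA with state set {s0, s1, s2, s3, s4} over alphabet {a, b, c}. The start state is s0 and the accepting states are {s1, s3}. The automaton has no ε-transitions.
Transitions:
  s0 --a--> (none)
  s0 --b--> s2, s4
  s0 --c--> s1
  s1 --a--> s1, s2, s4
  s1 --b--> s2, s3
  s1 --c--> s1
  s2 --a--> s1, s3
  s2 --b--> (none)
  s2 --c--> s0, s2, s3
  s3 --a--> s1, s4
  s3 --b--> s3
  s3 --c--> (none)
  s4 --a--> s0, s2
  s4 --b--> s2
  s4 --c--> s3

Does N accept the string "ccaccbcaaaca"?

Start: {s0}
read c: {s1}
read c: {s1}
read a: {s1, s2, s4}
read c: {s0, s1, s2, s3}
read c: {s0, s1, s2, s3}
read b: {s2, s3, s4}
read c: {s0, s2, s3}
read a: {s1, s3, s4}
read a: {s0, s1, s2, s4}
read a: {s0, s1, s2, s3, s4}
read c: {s0, s1, s2, s3}
read a: {s1, s2, s3, s4}
Reachable ∩ accepting = {s1, s3} — nonempty.

accepted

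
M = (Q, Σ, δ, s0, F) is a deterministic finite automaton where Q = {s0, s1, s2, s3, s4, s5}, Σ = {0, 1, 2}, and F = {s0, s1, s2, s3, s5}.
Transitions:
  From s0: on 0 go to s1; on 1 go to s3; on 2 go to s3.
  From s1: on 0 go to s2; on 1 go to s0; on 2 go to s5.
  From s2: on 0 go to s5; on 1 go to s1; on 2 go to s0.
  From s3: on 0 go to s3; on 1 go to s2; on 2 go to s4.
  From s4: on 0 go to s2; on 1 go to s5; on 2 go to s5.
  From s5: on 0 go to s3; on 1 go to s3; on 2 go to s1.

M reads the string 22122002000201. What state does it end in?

s1

s0 --2--> s3
s3 --2--> s4
s4 --1--> s5
s5 --2--> s1
s1 --2--> s5
s5 --0--> s3
s3 --0--> s3
s3 --2--> s4
s4 --0--> s2
s2 --0--> s5
s5 --0--> s3
s3 --2--> s4
s4 --0--> s2
s2 --1--> s1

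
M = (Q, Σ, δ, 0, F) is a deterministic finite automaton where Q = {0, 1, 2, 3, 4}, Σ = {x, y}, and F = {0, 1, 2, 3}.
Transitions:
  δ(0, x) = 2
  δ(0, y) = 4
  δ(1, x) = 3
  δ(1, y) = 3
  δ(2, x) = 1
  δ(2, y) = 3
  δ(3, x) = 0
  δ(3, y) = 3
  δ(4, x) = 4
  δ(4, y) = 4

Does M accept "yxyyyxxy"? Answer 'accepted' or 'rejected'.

0 --y--> 4
4 --x--> 4
4 --y--> 4
4 --y--> 4
4 --y--> 4
4 --x--> 4
4 --x--> 4
4 --y--> 4
End in state 4, which is not an accepting state.

rejected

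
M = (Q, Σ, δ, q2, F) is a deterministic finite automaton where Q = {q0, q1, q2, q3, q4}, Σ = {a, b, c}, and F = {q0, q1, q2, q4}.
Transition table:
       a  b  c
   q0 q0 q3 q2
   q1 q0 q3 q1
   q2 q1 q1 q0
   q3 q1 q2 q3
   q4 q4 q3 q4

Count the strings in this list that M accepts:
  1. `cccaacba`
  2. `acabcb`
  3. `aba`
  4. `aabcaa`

4

`cccaacba`: accepted
`acabcb`: accepted
`aba`: accepted
`aabcaa`: accepted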